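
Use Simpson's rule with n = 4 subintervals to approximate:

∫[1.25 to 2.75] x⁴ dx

f(x) = x⁴
a = 1.25, b = 2.75, n = 4
h = (b - a)/n = 0.375000

Simpson's rule: (h/3)[f(x₀) + 4f(x₁) + 2f(x₂) + ... + f(xₙ)]

x_0 = 1.2500, f(x_0) = 2.441406, coefficient = 1
x_1 = 1.6250, f(x_1) = 6.972900, coefficient = 4
x_2 = 2.0000, f(x_2) = 16.000000, coefficient = 2
x_3 = 2.3750, f(x_3) = 31.816650, coefficient = 4
x_4 = 2.7500, f(x_4) = 57.191406, coefficient = 1

I ≈ (0.375000/3) × 246.791016 = 30.848877
Exact value: 30.844922
Error: 0.003955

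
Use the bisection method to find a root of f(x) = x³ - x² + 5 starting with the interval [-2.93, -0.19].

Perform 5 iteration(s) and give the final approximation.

f(x) = x³ - x² + 5
Initial interval: [-2.93, -0.19]

Iteration 1:
  c_1 = (-2.930000 + (-0.190000))/2 = -1.560000
  f(c_1) = f(-1.560000) = -1.230016
  f(a) × f(c) ≥ 0, new interval: [-1.560000, -0.190000]
Iteration 2:
  c_2 = (-1.560000 + (-0.190000))/2 = -0.875000
  f(c_2) = f(-0.875000) = 3.564453
  f(a) × f(c) < 0, new interval: [-1.560000, -0.875000]
Iteration 3:
  c_3 = (-1.560000 + (-0.875000))/2 = -1.217500
  f(c_3) = f(-1.217500) = 1.712986
  f(a) × f(c) < 0, new interval: [-1.560000, -1.217500]
Iteration 4:
  c_4 = (-1.560000 + (-1.217500))/2 = -1.388750
  f(c_4) = f(-1.388750) = 0.392993
  f(a) × f(c) < 0, new interval: [-1.560000, -1.388750]
Iteration 5:
  c_5 = (-1.560000 + (-1.388750))/2 = -1.474375
  f(c_5) = f(-1.474375) = -0.378751
  f(a) × f(c) ≥ 0, new interval: [-1.474375, -1.388750]

After 5 iteration(s), the approximation is c_5 = -1.474375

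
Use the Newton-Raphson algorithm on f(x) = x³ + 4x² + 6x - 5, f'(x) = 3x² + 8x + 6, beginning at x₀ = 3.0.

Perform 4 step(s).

f(x) = x³ + 4x² + 6x - 5
f'(x) = 3x² + 8x + 6
x₀ = 3.0

Newton-Raphson formula: x_{n+1} = x_n - f(x_n)/f'(x_n)

Iteration 1:
  f(3.000000) = 76.000000
  f'(3.000000) = 57.000000
  x_1 = 3.000000 - 76.000000/57.000000 = 1.666667
Iteration 2:
  f(1.666667) = 20.740741
  f'(1.666667) = 27.666667
  x_2 = 1.666667 - 20.740741/27.666667 = 0.917001
Iteration 3:
  f(0.917001) = 4.636672
  f'(0.917001) = 15.858685
  x_3 = 0.917001 - 4.636672/15.858685 = 0.624627
Iteration 4:
  f(0.624627) = 0.552101
  f'(0.624627) = 12.167493
  x_4 = 0.624627 - 0.552101/12.167493 = 0.579252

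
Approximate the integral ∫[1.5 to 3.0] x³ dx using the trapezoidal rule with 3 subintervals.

f(x) = x³
a = 1.5, b = 3.0, n = 3
h = (b - a)/n = 0.500000

Trapezoidal rule: (h/2)[f(x₀) + 2f(x₁) + 2f(x₂) + ... + f(xₙ)]

x_0 = 1.5000, f(x_0) = 3.375000, coefficient = 1
x_1 = 2.0000, f(x_1) = 8.000000, coefficient = 2
x_2 = 2.5000, f(x_2) = 15.625000, coefficient = 2
x_3 = 3.0000, f(x_3) = 27.000000, coefficient = 1

I ≈ (0.500000/2) × 77.625000 = 19.406250
Exact value: 18.984375
Error: 0.421875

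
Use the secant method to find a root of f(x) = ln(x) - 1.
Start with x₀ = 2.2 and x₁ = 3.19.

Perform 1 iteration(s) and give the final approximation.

f(x) = ln(x) - 1
x₀ = 2.2, x₁ = 3.19

Secant formula: x_{n+1} = x_n - f(x_n)(x_n - x_{n-1})/(f(x_n) - f(x_{n-1}))

Iteration 1:
  f(2.200000) = -0.211543
  f(3.190000) = 0.160021
  x_2 = 3.190000 - 0.160021×(3.190000 - 2.200000)/(0.160021 - (-0.211543))
       = 2.763638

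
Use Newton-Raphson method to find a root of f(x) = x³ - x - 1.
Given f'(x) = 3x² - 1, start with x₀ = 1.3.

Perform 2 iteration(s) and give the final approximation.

f(x) = x³ - x - 1
f'(x) = 3x² - 1
x₀ = 1.3

Newton-Raphson formula: x_{n+1} = x_n - f(x_n)/f'(x_n)

Iteration 1:
  f(1.300000) = -0.103000
  f'(1.300000) = 4.070000
  x_1 = 1.300000 - (-0.103000)/4.070000 = 1.325307
Iteration 2:
  f(1.325307) = 0.002514
  f'(1.325307) = 4.269317
  x_2 = 1.325307 - 0.002514/4.269317 = 1.324718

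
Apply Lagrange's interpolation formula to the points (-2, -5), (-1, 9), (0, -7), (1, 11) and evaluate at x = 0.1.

Lagrange interpolation formula:
P(x) = Σ yᵢ × Lᵢ(x)
where Lᵢ(x) = Π_{j≠i} (x - xⱼ)/(xᵢ - xⱼ)

L_0(0.1) = (0.1 - (-1))/(-2 - (-1)) × (0.1 - 0)/(-2 - 0) × (0.1 - 1)/(-2 - 1) = 0.016500
L_1(0.1) = (0.1 - (-2))/(-1 - (-2)) × (0.1 - 0)/(-1 - 0) × (0.1 - 1)/(-1 - 1) = -0.094500
L_2(0.1) = (0.1 - (-2))/(0 - (-2)) × (0.1 - (-1))/(0 - (-1)) × (0.1 - 1)/(0 - 1) = 1.039500
L_3(0.1) = (0.1 - (-2))/(1 - (-2)) × (0.1 - (-1))/(1 - (-1)) × (0.1 - 0)/(1 - 0) = 0.038500

P(0.1) = (-5)×L_0(0.1) + 9×L_1(0.1) + (-7)×L_2(0.1) + 11×L_3(0.1)
P(0.1) = -7.786000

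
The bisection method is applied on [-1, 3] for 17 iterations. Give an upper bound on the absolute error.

Bisection error bound: |error| ≤ (b-a)/2^n
|error| ≤ (3 - (-1))/2^17 = 4/2^17
|error| ≤ 0.0000305176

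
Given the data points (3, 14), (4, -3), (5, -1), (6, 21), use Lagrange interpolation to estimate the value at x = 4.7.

Lagrange interpolation formula:
P(x) = Σ yᵢ × Lᵢ(x)
where Lᵢ(x) = Π_{j≠i} (x - xⱼ)/(xᵢ - xⱼ)

L_0(4.7) = (4.7 - 4)/(3 - 4) × (4.7 - 5)/(3 - 5) × (4.7 - 6)/(3 - 6) = -0.045500
L_1(4.7) = (4.7 - 3)/(4 - 3) × (4.7 - 5)/(4 - 5) × (4.7 - 6)/(4 - 6) = 0.331500
L_2(4.7) = (4.7 - 3)/(5 - 3) × (4.7 - 4)/(5 - 4) × (4.7 - 6)/(5 - 6) = 0.773500
L_3(4.7) = (4.7 - 3)/(6 - 3) × (4.7 - 4)/(6 - 4) × (4.7 - 5)/(6 - 5) = -0.059500

P(4.7) = 14×L_0(4.7) + (-3)×L_1(4.7) + (-1)×L_2(4.7) + 21×L_3(4.7)
P(4.7) = -3.654500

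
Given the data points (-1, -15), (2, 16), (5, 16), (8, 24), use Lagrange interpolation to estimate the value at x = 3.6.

Lagrange interpolation formula:
P(x) = Σ yᵢ × Lᵢ(x)
where Lᵢ(x) = Π_{j≠i} (x - xⱼ)/(xᵢ - xⱼ)

L_0(3.6) = (3.6 - 2)/(-1 - 2) × (3.6 - 5)/(-1 - 5) × (3.6 - 8)/(-1 - 8) = -0.060840
L_1(3.6) = (3.6 - (-1))/(2 - (-1)) × (3.6 - 5)/(2 - 5) × (3.6 - 8)/(2 - 8) = 0.524741
L_2(3.6) = (3.6 - (-1))/(5 - (-1)) × (3.6 - 2)/(5 - 2) × (3.6 - 8)/(5 - 8) = 0.599704
L_3(3.6) = (3.6 - (-1))/(8 - (-1)) × (3.6 - 2)/(8 - 2) × (3.6 - 5)/(8 - 5) = -0.063605

P(3.6) = (-15)×L_0(3.6) + 16×L_1(3.6) + 16×L_2(3.6) + 24×L_3(3.6)
P(3.6) = 17.377185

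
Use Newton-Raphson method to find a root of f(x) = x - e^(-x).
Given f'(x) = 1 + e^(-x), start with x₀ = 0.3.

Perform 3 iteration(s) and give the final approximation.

f(x) = x - e^(-x)
f'(x) = 1 + e^(-x)
x₀ = 0.3

Newton-Raphson formula: x_{n+1} = x_n - f(x_n)/f'(x_n)

Iteration 1:
  f(0.300000) = -0.440818
  f'(0.300000) = 1.740818
  x_1 = 0.300000 - (-0.440818)/1.740818 = 0.553225
Iteration 2:
  f(0.553225) = -0.021868
  f'(0.553225) = 1.575092
  x_2 = 0.553225 - (-0.021868)/1.575092 = 0.567108
Iteration 3:
  f(0.567108) = -0.000055
  f'(0.567108) = 1.567163
  x_3 = 0.567108 - (-0.000055)/1.567163 = 0.567143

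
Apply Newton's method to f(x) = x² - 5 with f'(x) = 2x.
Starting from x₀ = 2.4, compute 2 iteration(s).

f(x) = x² - 5
f'(x) = 2x
x₀ = 2.4

Newton-Raphson formula: x_{n+1} = x_n - f(x_n)/f'(x_n)

Iteration 1:
  f(2.400000) = 0.760000
  f'(2.400000) = 4.800000
  x_1 = 2.400000 - 0.760000/4.800000 = 2.241667
Iteration 2:
  f(2.241667) = 0.025069
  f'(2.241667) = 4.483333
  x_2 = 2.241667 - 0.025069/4.483333 = 2.236075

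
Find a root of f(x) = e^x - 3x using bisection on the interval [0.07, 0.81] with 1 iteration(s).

f(x) = e^x - 3x
Initial interval: [0.07, 0.81]

Iteration 1:
  c_1 = (0.070000 + 0.810000)/2 = 0.440000
  f(c_1) = f(0.440000) = 0.232707
  f(a) × f(c) ≥ 0, new interval: [0.440000, 0.810000]

After 1 iteration(s), the approximation is c_1 = 0.440000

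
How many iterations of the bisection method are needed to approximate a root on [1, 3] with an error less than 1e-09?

We need (b-a)/2^n ≤ 1e-09
(3 - 1)/2^n ≤ 1e-09
2/2^n ≤ 1e-09
2^n ≥ 2000000000
n ≥ log₂(2000000000) = 30.90
n ≥ 31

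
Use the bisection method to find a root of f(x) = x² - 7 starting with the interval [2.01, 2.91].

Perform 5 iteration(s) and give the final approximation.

f(x) = x² - 7
Initial interval: [2.01, 2.91]

Iteration 1:
  c_1 = (2.010000 + 2.910000)/2 = 2.460000
  f(c_1) = f(2.460000) = -0.948400
  f(a) × f(c) ≥ 0, new interval: [2.460000, 2.910000]
Iteration 2:
  c_2 = (2.460000 + 2.910000)/2 = 2.685000
  f(c_2) = f(2.685000) = 0.209225
  f(a) × f(c) < 0, new interval: [2.460000, 2.685000]
Iteration 3:
  c_3 = (2.460000 + 2.685000)/2 = 2.572500
  f(c_3) = f(2.572500) = -0.382244
  f(a) × f(c) ≥ 0, new interval: [2.572500, 2.685000]
Iteration 4:
  c_4 = (2.572500 + 2.685000)/2 = 2.628750
  f(c_4) = f(2.628750) = -0.089673
  f(a) × f(c) ≥ 0, new interval: [2.628750, 2.685000]
Iteration 5:
  c_5 = (2.628750 + 2.685000)/2 = 2.656875
  f(c_5) = f(2.656875) = 0.058985
  f(a) × f(c) < 0, new interval: [2.628750, 2.656875]

After 5 iteration(s), the approximation is c_5 = 2.656875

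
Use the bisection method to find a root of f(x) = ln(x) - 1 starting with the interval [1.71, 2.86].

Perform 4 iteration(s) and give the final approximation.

f(x) = ln(x) - 1
Initial interval: [1.71, 2.86]

Iteration 1:
  c_1 = (1.710000 + 2.860000)/2 = 2.285000
  f(c_1) = f(2.285000) = -0.173634
  f(a) × f(c) ≥ 0, new interval: [2.285000, 2.860000]
Iteration 2:
  c_2 = (2.285000 + 2.860000)/2 = 2.572500
  f(c_2) = f(2.572500) = -0.055122
  f(a) × f(c) ≥ 0, new interval: [2.572500, 2.860000]
Iteration 3:
  c_3 = (2.572500 + 2.860000)/2 = 2.716250
  f(c_3) = f(2.716250) = -0.000748
  f(a) × f(c) ≥ 0, new interval: [2.716250, 2.860000]
Iteration 4:
  c_4 = (2.716250 + 2.860000)/2 = 2.788125
  f(c_4) = f(2.788125) = 0.025369
  f(a) × f(c) < 0, new interval: [2.716250, 2.788125]

After 4 iteration(s), the approximation is c_4 = 2.788125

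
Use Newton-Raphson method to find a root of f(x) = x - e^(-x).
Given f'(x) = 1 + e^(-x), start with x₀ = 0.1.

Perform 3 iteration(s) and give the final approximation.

f(x) = x - e^(-x)
f'(x) = 1 + e^(-x)
x₀ = 0.1

Newton-Raphson formula: x_{n+1} = x_n - f(x_n)/f'(x_n)

Iteration 1:
  f(0.100000) = -0.804837
  f'(0.100000) = 1.904837
  x_1 = 0.100000 - (-0.804837)/1.904837 = 0.522523
Iteration 2:
  f(0.522523) = -0.070500
  f'(0.522523) = 1.593023
  x_2 = 0.522523 - (-0.070500)/1.593023 = 0.566778
Iteration 3:
  f(0.566778) = -0.000572
  f'(0.566778) = 1.567350
  x_3 = 0.566778 - (-0.000572)/1.567350 = 0.567143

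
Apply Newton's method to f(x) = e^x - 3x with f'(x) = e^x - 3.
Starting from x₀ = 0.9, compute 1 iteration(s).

f(x) = e^x - 3x
f'(x) = e^x - 3
x₀ = 0.9

Newton-Raphson formula: x_{n+1} = x_n - f(x_n)/f'(x_n)

Iteration 1:
  f(0.900000) = -0.240397
  f'(0.900000) = -0.540397
  x_1 = 0.900000 - (-0.240397)/(-0.540397) = 0.455148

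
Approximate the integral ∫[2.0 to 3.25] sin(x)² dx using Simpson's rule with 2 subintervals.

f(x) = sin(x)²
a = 2.0, b = 3.25, n = 2
h = (b - a)/n = 0.625000

Simpson's rule: (h/3)[f(x₀) + 4f(x₁) + 2f(x₂) + ... + f(xₙ)]

x_0 = 2.0000, f(x_0) = 0.826822, coefficient = 1
x_1 = 2.6250, f(x_1) = 0.243957, coefficient = 4
x_2 = 3.2500, f(x_2) = 0.011706, coefficient = 1

I ≈ (0.625000/3) × 1.814357 = 0.377991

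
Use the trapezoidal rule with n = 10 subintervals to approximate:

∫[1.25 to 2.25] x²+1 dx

f(x) = x²+1
a = 1.25, b = 2.25, n = 10
h = (b - a)/n = 0.100000

Trapezoidal rule: (h/2)[f(x₀) + 2f(x₁) + 2f(x₂) + ... + f(xₙ)]

x_0 = 1.2500, f(x_0) = 2.562500, coefficient = 1
x_1 = 1.3500, f(x_1) = 2.822500, coefficient = 2
x_2 = 1.4500, f(x_2) = 3.102500, coefficient = 2
x_3 = 1.5500, f(x_3) = 3.402500, coefficient = 2
x_4 = 1.6500, f(x_4) = 3.722500, coefficient = 2
x_5 = 1.7500, f(x_5) = 4.062500, coefficient = 2
x_6 = 1.8500, f(x_6) = 4.422500, coefficient = 2
x_7 = 1.9500, f(x_7) = 4.802500, coefficient = 2
x_8 = 2.0500, f(x_8) = 5.202500, coefficient = 2
x_9 = 2.1500, f(x_9) = 5.622500, coefficient = 2
x_10 = 2.2500, f(x_10) = 6.062500, coefficient = 1

I ≈ (0.100000/2) × 82.950000 = 4.147500
Exact value: 4.145833
Error: 0.001667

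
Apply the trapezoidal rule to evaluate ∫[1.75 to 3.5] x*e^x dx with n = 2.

f(x) = x*e^x
a = 1.75, b = 3.5, n = 2
h = (b - a)/n = 0.875000

Trapezoidal rule: (h/2)[f(x₀) + 2f(x₁) + 2f(x₂) + ... + f(xₙ)]

x_0 = 1.7500, f(x_0) = 10.070555, coefficient = 1
x_1 = 2.6250, f(x_1) = 36.237007, coefficient = 2
x_2 = 3.5000, f(x_2) = 115.904082, coefficient = 1

I ≈ (0.875000/2) × 198.448651 = 86.821285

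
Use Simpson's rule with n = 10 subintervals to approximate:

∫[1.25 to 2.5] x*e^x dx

f(x) = x*e^x
a = 1.25, b = 2.5, n = 10
h = (b - a)/n = 0.125000

Simpson's rule: (h/3)[f(x₀) + 4f(x₁) + 2f(x₂) + ... + f(xₙ)]

x_0 = 1.2500, f(x_0) = 4.362929, coefficient = 1
x_1 = 1.3750, f(x_1) = 5.438230, coefficient = 4
x_2 = 1.5000, f(x_2) = 6.722534, coefficient = 2
x_3 = 1.6250, f(x_3) = 8.252431, coefficient = 4
x_4 = 1.7500, f(x_4) = 10.070555, coefficient = 2
x_5 = 1.8750, f(x_5) = 12.226536, coefficient = 4
x_6 = 2.0000, f(x_6) = 14.778112, coefficient = 2
x_7 = 2.1250, f(x_7) = 17.792407, coefficient = 4
x_8 = 2.2500, f(x_8) = 21.347406, coefficient = 2
x_9 = 2.3750, f(x_9) = 25.533656, coefficient = 4
x_10 = 2.5000, f(x_10) = 30.456235, coefficient = 1

I ≈ (0.125000/3) × 417.629419 = 17.401226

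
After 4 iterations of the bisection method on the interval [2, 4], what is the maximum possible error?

Bisection error bound: |error| ≤ (b-a)/2^n
|error| ≤ (4 - 2)/2^4 = 2/2^4
|error| ≤ 0.1250000000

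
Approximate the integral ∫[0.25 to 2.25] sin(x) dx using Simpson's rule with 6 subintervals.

f(x) = sin(x)
a = 0.25, b = 2.25, n = 6
h = (b - a)/n = 0.333333

Simpson's rule: (h/3)[f(x₀) + 4f(x₁) + 2f(x₂) + ... + f(xₙ)]

x_0 = 0.2500, f(x_0) = 0.247404, coefficient = 1
x_1 = 0.5833, f(x_1) = 0.550809, coefficient = 4
x_2 = 0.9167, f(x_2) = 0.793578, coefficient = 2
x_3 = 1.2500, f(x_3) = 0.948985, coefficient = 4
x_4 = 1.5833, f(x_4) = 0.999921, coefficient = 2
x_5 = 1.9167, f(x_5) = 0.940781, coefficient = 4
x_6 = 2.2500, f(x_6) = 0.778073, coefficient = 1

I ≈ (0.333333/3) × 14.374773 = 1.597197
Exact value: 1.597086
Error: 0.000111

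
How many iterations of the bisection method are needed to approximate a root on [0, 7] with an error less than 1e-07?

We need (b-a)/2^n ≤ 1e-07
(7 - 0)/2^n ≤ 1e-07
7/2^n ≤ 1e-07
2^n ≥ 70000000
n ≥ log₂(70000000) = 26.06
n ≥ 27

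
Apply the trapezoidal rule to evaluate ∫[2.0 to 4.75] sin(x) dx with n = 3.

f(x) = sin(x)
a = 2.0, b = 4.75, n = 3
h = (b - a)/n = 0.916667

Trapezoidal rule: (h/2)[f(x₀) + 2f(x₁) + 2f(x₂) + ... + f(xₙ)]

x_0 = 2.0000, f(x_0) = 0.909297, coefficient = 1
x_1 = 2.9167, f(x_1) = 0.223034, coefficient = 2
x_2 = 3.8333, f(x_2) = -0.637879, coefficient = 2
x_3 = 4.7500, f(x_3) = -0.999293, coefficient = 1

I ≈ (0.916667/2) × -0.919684 = -0.421522
Exact value: -0.453749
Error: 0.032227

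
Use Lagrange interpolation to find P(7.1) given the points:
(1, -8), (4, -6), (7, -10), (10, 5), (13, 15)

Lagrange interpolation formula:
P(x) = Σ yᵢ × Lᵢ(x)
where Lᵢ(x) = Π_{j≠i} (x - xⱼ)/(xᵢ - xⱼ)

L_0(7.1) = (7.1 - 4)/(1 - 4) × (7.1 - 7)/(1 - 7) × (7.1 - 10)/(1 - 10) × (7.1 - 13)/(1 - 13) = 0.002728
L_1(7.1) = (7.1 - 1)/(4 - 1) × (7.1 - 7)/(4 - 7) × (7.1 - 10)/(4 - 10) × (7.1 - 13)/(4 - 13) = -0.021476
L_2(7.1) = (7.1 - 1)/(7 - 1) × (7.1 - 4)/(7 - 4) × (7.1 - 10)/(7 - 10) × (7.1 - 13)/(7 - 13) = 0.998611
L_3(7.1) = (7.1 - 1)/(10 - 1) × (7.1 - 4)/(10 - 4) × (7.1 - 7)/(10 - 7) × (7.1 - 13)/(10 - 13) = 0.022957
L_4(7.1) = (7.1 - 1)/(13 - 1) × (7.1 - 4)/(13 - 4) × (7.1 - 7)/(13 - 7) × (7.1 - 10)/(13 - 10) = -0.002821

P(7.1) = (-8)×L_0(7.1) + (-6)×L_1(7.1) + (-10)×L_2(7.1) + 5×L_3(7.1) + 15×L_4(7.1)
P(7.1) = -9.806620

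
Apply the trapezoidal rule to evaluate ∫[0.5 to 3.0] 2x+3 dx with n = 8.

f(x) = 2x+3
a = 0.5, b = 3.0, n = 8
h = (b - a)/n = 0.312500

Trapezoidal rule: (h/2)[f(x₀) + 2f(x₁) + 2f(x₂) + ... + f(xₙ)]

x_0 = 0.5000, f(x_0) = 4.000000, coefficient = 1
x_1 = 0.8125, f(x_1) = 4.625000, coefficient = 2
x_2 = 1.1250, f(x_2) = 5.250000, coefficient = 2
x_3 = 1.4375, f(x_3) = 5.875000, coefficient = 2
x_4 = 1.7500, f(x_4) = 6.500000, coefficient = 2
x_5 = 2.0625, f(x_5) = 7.125000, coefficient = 2
x_6 = 2.3750, f(x_6) = 7.750000, coefficient = 2
x_7 = 2.6875, f(x_7) = 8.375000, coefficient = 2
x_8 = 3.0000, f(x_8) = 9.000000, coefficient = 1

I ≈ (0.312500/2) × 104.000000 = 16.250000
Exact value: 16.250000
Error: 0.000000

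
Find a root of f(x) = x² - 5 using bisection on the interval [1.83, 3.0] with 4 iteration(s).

f(x) = x² - 5
Initial interval: [1.83, 3.0]

Iteration 1:
  c_1 = (1.830000 + 3.000000)/2 = 2.415000
  f(c_1) = f(2.415000) = 0.832225
  f(a) × f(c) < 0, new interval: [1.830000, 2.415000]
Iteration 2:
  c_2 = (1.830000 + 2.415000)/2 = 2.122500
  f(c_2) = f(2.122500) = -0.494994
  f(a) × f(c) ≥ 0, new interval: [2.122500, 2.415000]
Iteration 3:
  c_3 = (2.122500 + 2.415000)/2 = 2.268750
  f(c_3) = f(2.268750) = 0.147227
  f(a) × f(c) < 0, new interval: [2.122500, 2.268750]
Iteration 4:
  c_4 = (2.122500 + 2.268750)/2 = 2.195625
  f(c_4) = f(2.195625) = -0.179231
  f(a) × f(c) ≥ 0, new interval: [2.195625, 2.268750]

After 4 iteration(s), the approximation is c_4 = 2.195625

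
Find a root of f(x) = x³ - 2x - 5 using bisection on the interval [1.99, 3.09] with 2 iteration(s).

f(x) = x³ - 2x - 5
Initial interval: [1.99, 3.09]

Iteration 1:
  c_1 = (1.990000 + 3.090000)/2 = 2.540000
  f(c_1) = f(2.540000) = 6.307064
  f(a) × f(c) < 0, new interval: [1.990000, 2.540000]
Iteration 2:
  c_2 = (1.990000 + 2.540000)/2 = 2.265000
  f(c_2) = f(2.265000) = 2.089960
  f(a) × f(c) < 0, new interval: [1.990000, 2.265000]

After 2 iteration(s), the approximation is c_2 = 2.265000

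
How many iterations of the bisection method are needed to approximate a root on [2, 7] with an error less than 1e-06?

We need (b-a)/2^n ≤ 1e-06
(7 - 2)/2^n ≤ 1e-06
5/2^n ≤ 1e-06
2^n ≥ 5000000
n ≥ log₂(5000000) = 22.25
n ≥ 23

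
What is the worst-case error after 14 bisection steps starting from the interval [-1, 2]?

Bisection error bound: |error| ≤ (b-a)/2^n
|error| ≤ (2 - (-1))/2^14 = 3/2^14
|error| ≤ 0.0001831055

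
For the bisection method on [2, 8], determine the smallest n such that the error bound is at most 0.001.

We need (b-a)/2^n ≤ 0.001
(8 - 2)/2^n ≤ 0.001
6/2^n ≤ 0.001
2^n ≥ 6000
n ≥ log₂(6000) = 12.55
n ≥ 13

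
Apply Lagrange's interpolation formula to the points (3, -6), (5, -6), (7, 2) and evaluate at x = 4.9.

Lagrange interpolation formula:
P(x) = Σ yᵢ × Lᵢ(x)
where Lᵢ(x) = Π_{j≠i} (x - xⱼ)/(xᵢ - xⱼ)

L_0(4.9) = (4.9 - 5)/(3 - 5) × (4.9 - 7)/(3 - 7) = 0.026250
L_1(4.9) = (4.9 - 3)/(5 - 3) × (4.9 - 7)/(5 - 7) = 0.997500
L_2(4.9) = (4.9 - 3)/(7 - 3) × (4.9 - 5)/(7 - 5) = -0.023750

P(4.9) = (-6)×L_0(4.9) + (-6)×L_1(4.9) + 2×L_2(4.9)
P(4.9) = -6.190000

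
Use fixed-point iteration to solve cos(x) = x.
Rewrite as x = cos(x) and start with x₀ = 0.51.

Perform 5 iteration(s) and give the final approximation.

Equation: cos(x) = x
Fixed-point form: x = cos(x)
x₀ = 0.51

x_1 = g(0.510000) = 0.872745
x_2 = g(0.872745) = 0.642726
x_3 = g(0.642726) = 0.800465
x_4 = g(0.800465) = 0.696373
x_5 = g(0.696373) = 0.767173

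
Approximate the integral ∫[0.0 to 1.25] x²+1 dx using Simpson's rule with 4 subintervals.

f(x) = x²+1
a = 0.0, b = 1.25, n = 4
h = (b - a)/n = 0.312500

Simpson's rule: (h/3)[f(x₀) + 4f(x₁) + 2f(x₂) + ... + f(xₙ)]

x_0 = 0.0000, f(x_0) = 1.000000, coefficient = 1
x_1 = 0.3125, f(x_1) = 1.097656, coefficient = 4
x_2 = 0.6250, f(x_2) = 1.390625, coefficient = 2
x_3 = 0.9375, f(x_3) = 1.878906, coefficient = 4
x_4 = 1.2500, f(x_4) = 2.562500, coefficient = 1

I ≈ (0.312500/3) × 18.250000 = 1.901042
Exact value: 1.901042
Error: 0.000000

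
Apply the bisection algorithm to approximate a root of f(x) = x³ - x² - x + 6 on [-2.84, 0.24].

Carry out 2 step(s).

f(x) = x³ - x² - x + 6
Initial interval: [-2.84, 0.24]

Iteration 1:
  c_1 = (-2.840000 + 0.240000)/2 = -1.300000
  f(c_1) = f(-1.300000) = 3.413000
  f(a) × f(c) < 0, new interval: [-2.840000, -1.300000]
Iteration 2:
  c_2 = (-2.840000 + (-1.300000))/2 = -2.070000
  f(c_2) = f(-2.070000) = -5.084643
  f(a) × f(c) ≥ 0, new interval: [-2.070000, -1.300000]

After 2 iteration(s), the approximation is c_2 = -2.070000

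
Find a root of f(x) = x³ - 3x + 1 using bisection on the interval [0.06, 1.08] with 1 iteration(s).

f(x) = x³ - 3x + 1
Initial interval: [0.06, 1.08]

Iteration 1:
  c_1 = (0.060000 + 1.080000)/2 = 0.570000
  f(c_1) = f(0.570000) = -0.524807
  f(a) × f(c) < 0, new interval: [0.060000, 0.570000]

After 1 iteration(s), the approximation is c_1 = 0.570000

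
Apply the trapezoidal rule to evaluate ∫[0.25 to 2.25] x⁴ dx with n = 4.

f(x) = x⁴
a = 0.25, b = 2.25, n = 4
h = (b - a)/n = 0.500000

Trapezoidal rule: (h/2)[f(x₀) + 2f(x₁) + 2f(x₂) + ... + f(xₙ)]

x_0 = 0.2500, f(x_0) = 0.003906, coefficient = 1
x_1 = 0.7500, f(x_1) = 0.316406, coefficient = 2
x_2 = 1.2500, f(x_2) = 2.441406, coefficient = 2
x_3 = 1.7500, f(x_3) = 9.378906, coefficient = 2
x_4 = 2.2500, f(x_4) = 25.628906, coefficient = 1

I ≈ (0.500000/2) × 49.906250 = 12.476562
Exact value: 11.532812
Error: 0.943750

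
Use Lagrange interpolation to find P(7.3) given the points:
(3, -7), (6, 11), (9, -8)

Lagrange interpolation formula:
P(x) = Σ yᵢ × Lᵢ(x)
where Lᵢ(x) = Π_{j≠i} (x - xⱼ)/(xᵢ - xⱼ)

L_0(7.3) = (7.3 - 6)/(3 - 6) × (7.3 - 9)/(3 - 9) = -0.122778
L_1(7.3) = (7.3 - 3)/(6 - 3) × (7.3 - 9)/(6 - 9) = 0.812222
L_2(7.3) = (7.3 - 3)/(9 - 3) × (7.3 - 6)/(9 - 6) = 0.310556

P(7.3) = (-7)×L_0(7.3) + 11×L_1(7.3) + (-8)×L_2(7.3)
P(7.3) = 7.309444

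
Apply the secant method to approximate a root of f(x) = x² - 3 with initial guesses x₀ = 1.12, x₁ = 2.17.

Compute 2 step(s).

f(x) = x² - 3
x₀ = 1.12, x₁ = 2.17

Secant formula: x_{n+1} = x_n - f(x_n)(x_n - x_{n-1})/(f(x_n) - f(x_{n-1}))

Iteration 1:
  f(1.120000) = -1.745600
  f(2.170000) = 1.708900
  x_2 = 2.170000 - 1.708900×(2.170000 - 1.120000)/(1.708900 - (-1.745600))
       = 1.650578
Iteration 2:
  f(2.170000) = 1.708900
  f(1.650578) = -0.275594
  x_3 = 1.650578 - (-0.275594)×(1.650578 - 2.170000)/(-0.275594 - 1.708900)
       = 1.722712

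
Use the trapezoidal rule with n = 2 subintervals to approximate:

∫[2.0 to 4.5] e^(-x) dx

f(x) = e^(-x)
a = 2.0, b = 4.5, n = 2
h = (b - a)/n = 1.250000

Trapezoidal rule: (h/2)[f(x₀) + 2f(x₁) + 2f(x₂) + ... + f(xₙ)]

x_0 = 2.0000, f(x_0) = 0.135335, coefficient = 1
x_1 = 3.2500, f(x_1) = 0.038774, coefficient = 2
x_2 = 4.5000, f(x_2) = 0.011109, coefficient = 1

I ≈ (1.250000/2) × 0.223993 = 0.139995
Exact value: 0.124226
Error: 0.015769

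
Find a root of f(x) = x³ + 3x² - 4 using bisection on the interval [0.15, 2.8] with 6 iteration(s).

f(x) = x³ + 3x² - 4
Initial interval: [0.15, 2.8]

Iteration 1:
  c_1 = (0.150000 + 2.800000)/2 = 1.475000
  f(c_1) = f(1.475000) = 5.735922
  f(a) × f(c) < 0, new interval: [0.150000, 1.475000]
Iteration 2:
  c_2 = (0.150000 + 1.475000)/2 = 0.812500
  f(c_2) = f(0.812500) = -1.483154
  f(a) × f(c) ≥ 0, new interval: [0.812500, 1.475000]
Iteration 3:
  c_3 = (0.812500 + 1.475000)/2 = 1.143750
  f(c_3) = f(1.143750) = 1.420705
  f(a) × f(c) < 0, new interval: [0.812500, 1.143750]
Iteration 4:
  c_4 = (0.812500 + 1.143750)/2 = 0.978125
  f(c_4) = f(0.978125) = -0.194014
  f(a) × f(c) ≥ 0, new interval: [0.978125, 1.143750]
Iteration 5:
  c_5 = (0.978125 + 1.143750)/2 = 1.060937
  f(c_5) = f(1.060937) = 0.570944
  f(a) × f(c) < 0, new interval: [0.978125, 1.060937]
Iteration 6:
  c_6 = (0.978125 + 1.060937)/2 = 1.019531
  f(c_6) = f(1.019531) = 0.178078
  f(a) × f(c) < 0, new interval: [0.978125, 1.019531]

After 6 iteration(s), the approximation is c_6 = 1.019531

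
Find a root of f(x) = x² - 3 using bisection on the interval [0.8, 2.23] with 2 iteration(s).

f(x) = x² - 3
Initial interval: [0.8, 2.23]

Iteration 1:
  c_1 = (0.800000 + 2.230000)/2 = 1.515000
  f(c_1) = f(1.515000) = -0.704775
  f(a) × f(c) ≥ 0, new interval: [1.515000, 2.230000]
Iteration 2:
  c_2 = (1.515000 + 2.230000)/2 = 1.872500
  f(c_2) = f(1.872500) = 0.506256
  f(a) × f(c) < 0, new interval: [1.515000, 1.872500]

After 2 iteration(s), the approximation is c_2 = 1.872500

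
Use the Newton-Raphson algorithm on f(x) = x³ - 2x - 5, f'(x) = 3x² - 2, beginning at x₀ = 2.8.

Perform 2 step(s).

f(x) = x³ - 2x - 5
f'(x) = 3x² - 2
x₀ = 2.8

Newton-Raphson formula: x_{n+1} = x_n - f(x_n)/f'(x_n)

Iteration 1:
  f(2.800000) = 11.352000
  f'(2.800000) = 21.520000
  x_1 = 2.800000 - 11.352000/21.520000 = 2.272491
Iteration 2:
  f(2.272491) = 2.190647
  f'(2.272491) = 13.492642
  x_2 = 2.272491 - 2.190647/13.492642 = 2.110132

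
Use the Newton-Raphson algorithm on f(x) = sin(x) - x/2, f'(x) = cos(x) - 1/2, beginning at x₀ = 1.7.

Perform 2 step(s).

f(x) = sin(x) - x/2
f'(x) = cos(x) - 1/2
x₀ = 1.7

Newton-Raphson formula: x_{n+1} = x_n - f(x_n)/f'(x_n)

Iteration 1:
  f(1.700000) = 0.141665
  f'(1.700000) = -0.628844
  x_1 = 1.700000 - 0.141665/(-0.628844) = 1.925278
Iteration 2:
  f(1.925278) = -0.024812
  f'(1.925278) = -0.847104
  x_2 = 1.925278 - (-0.024812)/(-0.847104) = 1.895987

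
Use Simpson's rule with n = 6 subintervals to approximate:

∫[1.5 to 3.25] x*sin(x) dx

f(x) = x*sin(x)
a = 1.5, b = 3.25, n = 6
h = (b - a)/n = 0.291667

Simpson's rule: (h/3)[f(x₀) + 4f(x₁) + 2f(x₂) + ... + f(xₙ)]

x_0 = 1.5000, f(x_0) = 1.496242, coefficient = 1
x_1 = 1.7917, f(x_1) = 1.748142, coefficient = 4
x_2 = 2.0833, f(x_2) = 1.815632, coefficient = 2
x_3 = 2.3750, f(x_3) = 1.647502, coefficient = 4
x_4 = 2.6667, f(x_4) = 1.219394, coefficient = 2
x_5 = 2.9583, f(x_5) = 0.539113, coefficient = 4
x_6 = 3.2500, f(x_6) = -0.351634, coefficient = 1

I ≈ (0.291667/3) × 22.953685 = 2.231608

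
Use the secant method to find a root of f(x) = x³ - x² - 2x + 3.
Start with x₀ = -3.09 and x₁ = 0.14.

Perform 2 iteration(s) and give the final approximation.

f(x) = x³ - x² - 2x + 3
x₀ = -3.09, x₁ = 0.14

Secant formula: x_{n+1} = x_n - f(x_n)(x_n - x_{n-1})/(f(x_n) - f(x_{n-1}))

Iteration 1:
  f(-3.090000) = -29.871729
  f(0.140000) = 2.703144
  x_2 = 0.140000 - 2.703144×(0.140000 - (-3.090000))/(2.703144 - (-29.871729))
       = -0.128033
Iteration 2:
  f(0.140000) = 2.703144
  f(-0.128033) = 3.237576
  x_3 = -0.128033 - 3.237576×(-0.128033 - 0.140000)/(3.237576 - 2.703144)
       = 1.495708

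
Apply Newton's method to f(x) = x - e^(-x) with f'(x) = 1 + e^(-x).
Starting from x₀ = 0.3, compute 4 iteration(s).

f(x) = x - e^(-x)
f'(x) = 1 + e^(-x)
x₀ = 0.3

Newton-Raphson formula: x_{n+1} = x_n - f(x_n)/f'(x_n)

Iteration 1:
  f(0.300000) = -0.440818
  f'(0.300000) = 1.740818
  x_1 = 0.300000 - (-0.440818)/1.740818 = 0.553225
Iteration 2:
  f(0.553225) = -0.021868
  f'(0.553225) = 1.575092
  x_2 = 0.553225 - (-0.021868)/1.575092 = 0.567108
Iteration 3:
  f(0.567108) = -0.000055
  f'(0.567108) = 1.567163
  x_3 = 0.567108 - (-0.000055)/1.567163 = 0.567143
Iteration 4:
  f(0.567143) = 0.000000
  f'(0.567143) = 1.567143
  x_4 = 0.567143 - 0.000000/1.567143 = 0.567143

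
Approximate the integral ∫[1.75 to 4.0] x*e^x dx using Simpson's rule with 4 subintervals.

f(x) = x*e^x
a = 1.75, b = 4.0, n = 4
h = (b - a)/n = 0.562500

Simpson's rule: (h/3)[f(x₀) + 4f(x₁) + 2f(x₂) + ... + f(xₙ)]

x_0 = 1.7500, f(x_0) = 10.070555, coefficient = 1
x_1 = 2.3125, f(x_1) = 23.355423, coefficient = 4
x_2 = 2.8750, f(x_2) = 50.960594, coefficient = 2
x_3 = 3.4375, f(x_3) = 106.937491, coefficient = 4
x_4 = 4.0000, f(x_4) = 218.392600, coefficient = 1

I ≈ (0.562500/3) × 851.555996 = 159.666749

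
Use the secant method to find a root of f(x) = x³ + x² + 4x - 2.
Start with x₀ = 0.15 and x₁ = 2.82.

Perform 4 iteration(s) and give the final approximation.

f(x) = x³ + x² + 4x - 2
x₀ = 0.15, x₁ = 2.82

Secant formula: x_{n+1} = x_n - f(x_n)(x_n - x_{n-1})/(f(x_n) - f(x_{n-1}))

Iteration 1:
  f(0.150000) = -1.374125
  f(2.820000) = 39.658168
  x_2 = 2.820000 - 39.658168×(2.820000 - 0.150000)/(39.658168 - (-1.374125))
       = 0.239415
Iteration 2:
  f(2.820000) = 39.658168
  f(0.239415) = -0.971296
  x_3 = 0.239415 - (-0.971296)×(0.239415 - 2.820000)/(-0.971296 - 39.658168)
       = 0.301107
Iteration 3:
  f(0.239415) = -0.971296
  f(0.301107) = -0.677605
  x_4 = 0.301107 - (-0.677605)×(0.301107 - 0.239415)/(-0.677605 - (-0.971296))
       = 0.443443
Iteration 4:
  f(0.301107) = -0.677605
  f(0.443443) = 0.057616
  x_5 = 0.443443 - 0.057616×(0.443443 - 0.301107)/(0.057616 - (-0.677605))
       = 0.432289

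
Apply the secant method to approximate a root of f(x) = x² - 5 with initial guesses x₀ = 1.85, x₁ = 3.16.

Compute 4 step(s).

f(x) = x² - 5
x₀ = 1.85, x₁ = 3.16

Secant formula: x_{n+1} = x_n - f(x_n)(x_n - x_{n-1})/(f(x_n) - f(x_{n-1}))

Iteration 1:
  f(1.850000) = -1.577500
  f(3.160000) = 4.985600
  x_2 = 3.160000 - 4.985600×(3.160000 - 1.850000)/(4.985600 - (-1.577500))
       = 2.164870
Iteration 2:
  f(3.160000) = 4.985600
  f(2.164870) = -0.313337
  x_3 = 2.164870 - (-0.313337)×(2.164870 - 3.160000)/(-0.313337 - 4.985600)
       = 2.223714
Iteration 3:
  f(2.164870) = -0.313337
  f(2.223714) = -0.055095
  x_4 = 2.223714 - (-0.055095)×(2.223714 - 2.164870)/(-0.055095 - (-0.313337))
       = 2.236268
Iteration 4:
  f(2.223714) = -0.055095
  f(2.236268) = 0.000896
  x_5 = 2.236268 - 0.000896×(2.236268 - 2.223714)/(0.000896 - (-0.055095))
       = 2.236067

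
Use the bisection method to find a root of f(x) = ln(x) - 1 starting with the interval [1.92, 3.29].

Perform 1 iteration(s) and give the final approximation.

f(x) = ln(x) - 1
Initial interval: [1.92, 3.29]

Iteration 1:
  c_1 = (1.920000 + 3.290000)/2 = 2.605000
  f(c_1) = f(2.605000) = -0.042567
  f(a) × f(c) ≥ 0, new interval: [2.605000, 3.290000]

After 1 iteration(s), the approximation is c_1 = 2.605000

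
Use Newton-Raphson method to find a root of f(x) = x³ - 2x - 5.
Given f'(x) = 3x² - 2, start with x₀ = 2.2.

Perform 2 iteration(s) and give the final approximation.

f(x) = x³ - 2x - 5
f'(x) = 3x² - 2
x₀ = 2.2

Newton-Raphson formula: x_{n+1} = x_n - f(x_n)/f'(x_n)

Iteration 1:
  f(2.200000) = 1.248000
  f'(2.200000) = 12.520000
  x_1 = 2.200000 - 1.248000/12.520000 = 2.100319
Iteration 2:
  f(2.100319) = 0.064589
  f'(2.100319) = 11.234026
  x_2 = 2.100319 - 0.064589/11.234026 = 2.094570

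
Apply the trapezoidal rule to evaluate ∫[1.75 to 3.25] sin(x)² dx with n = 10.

f(x) = sin(x)²
a = 1.75, b = 3.25, n = 10
h = (b - a)/n = 0.150000

Trapezoidal rule: (h/2)[f(x₀) + 2f(x₁) + 2f(x₂) + ... + f(xₙ)]

x_0 = 1.7500, f(x_0) = 0.968228, coefficient = 1
x_1 = 1.9000, f(x_1) = 0.895484, coefficient = 2
x_2 = 2.0500, f(x_2) = 0.787412, coefficient = 2
x_3 = 2.2000, f(x_3) = 0.653666, coefficient = 2
x_4 = 2.3500, f(x_4) = 0.506194, coefficient = 2
x_5 = 2.5000, f(x_5) = 0.358169, coefficient = 2
x_6 = 2.6500, f(x_6) = 0.222813, coefficient = 2
x_7 = 2.8000, f(x_7) = 0.112217, coefficient = 2
x_8 = 2.9500, f(x_8) = 0.036261, coefficient = 2
x_9 = 3.1000, f(x_9) = 0.001729, coefficient = 2
x_10 = 3.2500, f(x_10) = 0.011706, coefficient = 1

I ≈ (0.150000/2) × 8.127825 = 0.609587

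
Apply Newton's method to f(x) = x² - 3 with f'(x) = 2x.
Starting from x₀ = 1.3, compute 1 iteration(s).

f(x) = x² - 3
f'(x) = 2x
x₀ = 1.3

Newton-Raphson formula: x_{n+1} = x_n - f(x_n)/f'(x_n)

Iteration 1:
  f(1.300000) = -1.310000
  f'(1.300000) = 2.600000
  x_1 = 1.300000 - (-1.310000)/2.600000 = 1.803846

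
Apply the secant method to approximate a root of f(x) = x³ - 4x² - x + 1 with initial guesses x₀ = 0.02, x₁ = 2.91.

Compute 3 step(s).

f(x) = x³ - 4x² - x + 1
x₀ = 0.02, x₁ = 2.91

Secant formula: x_{n+1} = x_n - f(x_n)(x_n - x_{n-1})/(f(x_n) - f(x_{n-1}))

Iteration 1:
  f(0.020000) = 0.978408
  f(2.910000) = -11.140229
  x_2 = 2.910000 - (-11.140229)×(2.910000 - 0.020000)/(-11.140229 - 0.978408)
       = 0.253326
Iteration 2:
  f(2.910000) = -11.140229
  f(0.253326) = 0.506233
  x_3 = 0.253326 - 0.506233×(0.253326 - 2.910000)/(0.506233 - (-11.140229))
       = 0.368803
Iteration 3:
  f(0.253326) = 0.506233
  f(0.368803) = 0.137296
  x_4 = 0.368803 - 0.137296×(0.368803 - 0.253326)/(0.137296 - 0.506233)
       = 0.411777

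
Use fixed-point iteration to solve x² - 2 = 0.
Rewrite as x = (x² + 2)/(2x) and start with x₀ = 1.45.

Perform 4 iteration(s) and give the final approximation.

Equation: x² - 2 = 0
Fixed-point form: x = (x² + 2)/(2x)
x₀ = 1.45

x_1 = g(1.450000) = 1.414655
x_2 = g(1.414655) = 1.414214
x_3 = g(1.414214) = 1.414214
x_4 = g(1.414214) = 1.414214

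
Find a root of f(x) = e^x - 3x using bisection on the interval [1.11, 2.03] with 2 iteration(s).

f(x) = e^x - 3x
Initial interval: [1.11, 2.03]

Iteration 1:
  c_1 = (1.110000 + 2.030000)/2 = 1.570000
  f(c_1) = f(1.570000) = 0.096648
  f(a) × f(c) < 0, new interval: [1.110000, 1.570000]
Iteration 2:
  c_2 = (1.110000 + 1.570000)/2 = 1.340000
  f(c_2) = f(1.340000) = -0.200956
  f(a) × f(c) ≥ 0, new interval: [1.340000, 1.570000]

After 2 iteration(s), the approximation is c_2 = 1.340000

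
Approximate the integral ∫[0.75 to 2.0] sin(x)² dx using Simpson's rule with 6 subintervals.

f(x) = sin(x)²
a = 0.75, b = 2.0, n = 6
h = (b - a)/n = 0.208333

Simpson's rule: (h/3)[f(x₀) + 4f(x₁) + 2f(x₂) + ... + f(xₙ)]

x_0 = 0.7500, f(x_0) = 0.464631, coefficient = 1
x_1 = 0.9583, f(x_1) = 0.669508, coefficient = 4
x_2 = 1.1667, f(x_2) = 0.845379, coefficient = 2
x_3 = 1.3750, f(x_3) = 0.962151, coefficient = 4
x_4 = 1.5833, f(x_4) = 0.999843, coefficient = 2
x_5 = 1.7917, f(x_5) = 0.952004, coefficient = 4
x_6 = 2.0000, f(x_6) = 0.826822, coefficient = 1

I ≈ (0.208333/3) × 15.316551 = 1.063649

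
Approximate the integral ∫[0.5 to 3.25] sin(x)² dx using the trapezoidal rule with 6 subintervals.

f(x) = sin(x)²
a = 0.5, b = 3.25, n = 6
h = (b - a)/n = 0.458333

Trapezoidal rule: (h/2)[f(x₀) + 2f(x₁) + 2f(x₂) + ... + f(xₙ)]

x_0 = 0.5000, f(x_0) = 0.229849, coefficient = 1
x_1 = 0.9583, f(x_1) = 0.669508, coefficient = 2
x_2 = 1.4167, f(x_2) = 0.976432, coefficient = 2
x_3 = 1.8750, f(x_3) = 0.910280, coefficient = 2
x_4 = 2.3333, f(x_4) = 0.522853, coefficient = 2
x_5 = 2.7917, f(x_5) = 0.117531, coefficient = 2
x_6 = 3.2500, f(x_6) = 0.011706, coefficient = 1

I ≈ (0.458333/2) × 6.634762 = 1.520466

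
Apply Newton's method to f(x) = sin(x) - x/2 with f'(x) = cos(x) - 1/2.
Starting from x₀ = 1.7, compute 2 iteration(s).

f(x) = sin(x) - x/2
f'(x) = cos(x) - 1/2
x₀ = 1.7

Newton-Raphson formula: x_{n+1} = x_n - f(x_n)/f'(x_n)

Iteration 1:
  f(1.700000) = 0.141665
  f'(1.700000) = -0.628844
  x_1 = 1.700000 - 0.141665/(-0.628844) = 1.925278
Iteration 2:
  f(1.925278) = -0.024812
  f'(1.925278) = -0.847104
  x_2 = 1.925278 - (-0.024812)/(-0.847104) = 1.895987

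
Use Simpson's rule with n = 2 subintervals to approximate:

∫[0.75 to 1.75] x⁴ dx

f(x) = x⁴
a = 0.75, b = 1.75, n = 2
h = (b - a)/n = 0.500000

Simpson's rule: (h/3)[f(x₀) + 4f(x₁) + 2f(x₂) + ... + f(xₙ)]

x_0 = 0.7500, f(x_0) = 0.316406, coefficient = 1
x_1 = 1.2500, f(x_1) = 2.441406, coefficient = 4
x_2 = 1.7500, f(x_2) = 9.378906, coefficient = 1

I ≈ (0.500000/3) × 19.460938 = 3.243490
Exact value: 3.235156
Error: 0.008333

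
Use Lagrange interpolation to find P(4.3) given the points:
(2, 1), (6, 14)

Lagrange interpolation formula:
P(x) = Σ yᵢ × Lᵢ(x)
where Lᵢ(x) = Π_{j≠i} (x - xⱼ)/(xᵢ - xⱼ)

L_0(4.3) = (4.3 - 6)/(2 - 6) = 0.425000
L_1(4.3) = (4.3 - 2)/(6 - 2) = 0.575000

P(4.3) = 1×L_0(4.3) + 14×L_1(4.3)
P(4.3) = 8.475000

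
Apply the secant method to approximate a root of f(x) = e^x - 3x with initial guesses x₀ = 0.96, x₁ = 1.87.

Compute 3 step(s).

f(x) = e^x - 3x
x₀ = 0.96, x₁ = 1.87

Secant formula: x_{n+1} = x_n - f(x_n)(x_n - x_{n-1})/(f(x_n) - f(x_{n-1}))

Iteration 1:
  f(0.960000) = -0.268304
  f(1.870000) = 0.878296
  x_2 = 1.870000 - 0.878296×(1.870000 - 0.960000)/(0.878296 - (-0.268304))
       = 1.172939
Iteration 2:
  f(1.870000) = 0.878296
  f(1.172939) = -0.287341
  x_3 = 1.172939 - (-0.287341)×(1.172939 - 1.870000)/(-0.287341 - 0.878296)
       = 1.344772
Iteration 3:
  f(1.172939) = -0.287341
  f(1.344772) = -0.197005
  x_4 = 1.344772 - (-0.197005)×(1.344772 - 1.172939)/(-0.197005 - (-0.287341))
       = 1.719503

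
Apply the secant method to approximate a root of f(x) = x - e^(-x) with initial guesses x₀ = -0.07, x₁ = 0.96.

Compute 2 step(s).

f(x) = x - e^(-x)
x₀ = -0.07, x₁ = 0.96

Secant formula: x_{n+1} = x_n - f(x_n)(x_n - x_{n-1})/(f(x_n) - f(x_{n-1}))

Iteration 1:
  f(-0.070000) = -1.142508
  f(0.960000) = 0.577107
  x_2 = 0.960000 - 0.577107×(0.960000 - (-0.070000))/(0.577107 - (-1.142508))
       = 0.614329
Iteration 2:
  f(0.960000) = 0.577107
  f(0.614329) = 0.073326
  x_3 = 0.614329 - 0.073326×(0.614329 - 0.960000)/(0.073326 - 0.577107)
       = 0.564017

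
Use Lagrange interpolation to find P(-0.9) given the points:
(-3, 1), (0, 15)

Lagrange interpolation formula:
P(x) = Σ yᵢ × Lᵢ(x)
where Lᵢ(x) = Π_{j≠i} (x - xⱼ)/(xᵢ - xⱼ)

L_0(-0.9) = (-0.9 - 0)/(-3 - 0) = 0.300000
L_1(-0.9) = (-0.9 - (-3))/(0 - (-3)) = 0.700000

P(-0.9) = 1×L_0(-0.9) + 15×L_1(-0.9)
P(-0.9) = 10.800000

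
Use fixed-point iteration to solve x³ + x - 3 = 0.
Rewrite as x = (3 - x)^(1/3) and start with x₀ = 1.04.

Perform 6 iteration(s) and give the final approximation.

Equation: x³ + x - 3 = 0
Fixed-point form: x = (3 - x)^(1/3)
x₀ = 1.04

x_1 = g(1.040000) = 1.251465
x_2 = g(1.251465) = 1.204735
x_3 = g(1.204735) = 1.215373
x_4 = g(1.215373) = 1.212967
x_5 = g(1.212967) = 1.213512
x_6 = g(1.213512) = 1.213389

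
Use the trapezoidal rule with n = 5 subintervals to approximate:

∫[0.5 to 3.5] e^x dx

f(x) = e^x
a = 0.5, b = 3.5, n = 5
h = (b - a)/n = 0.600000

Trapezoidal rule: (h/2)[f(x₀) + 2f(x₁) + 2f(x₂) + ... + f(xₙ)]

x_0 = 0.5000, f(x_0) = 1.648721, coefficient = 1
x_1 = 1.1000, f(x_1) = 3.004166, coefficient = 2
x_2 = 1.7000, f(x_2) = 5.473947, coefficient = 2
x_3 = 2.3000, f(x_3) = 9.974182, coefficient = 2
x_4 = 2.9000, f(x_4) = 18.174145, coefficient = 2
x_5 = 3.5000, f(x_5) = 33.115452, coefficient = 1

I ≈ (0.600000/2) × 108.017056 = 32.405117
Exact value: 31.466731
Error: 0.938386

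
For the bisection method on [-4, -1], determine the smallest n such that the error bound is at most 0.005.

We need (b-a)/2^n ≤ 0.005
(-1 - (-4))/2^n ≤ 0.005
3/2^n ≤ 0.005
2^n ≥ 600
n ≥ log₂(600) = 9.23
n ≥ 10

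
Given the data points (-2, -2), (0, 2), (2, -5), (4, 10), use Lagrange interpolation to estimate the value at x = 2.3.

Lagrange interpolation formula:
P(x) = Σ yᵢ × Lᵢ(x)
where Lᵢ(x) = Π_{j≠i} (x - xⱼ)/(xᵢ - xⱼ)

L_0(2.3) = (2.3 - 0)/(-2 - 0) × (2.3 - 2)/(-2 - 2) × (2.3 - 4)/(-2 - 4) = 0.024437
L_1(2.3) = (2.3 - (-2))/(0 - (-2)) × (2.3 - 2)/(0 - 2) × (2.3 - 4)/(0 - 4) = -0.137062
L_2(2.3) = (2.3 - (-2))/(2 - (-2)) × (2.3 - 0)/(2 - 0) × (2.3 - 4)/(2 - 4) = 1.050812
L_3(2.3) = (2.3 - (-2))/(4 - (-2)) × (2.3 - 0)/(4 - 0) × (2.3 - 2)/(4 - 2) = 0.061812

P(2.3) = (-2)×L_0(2.3) + 2×L_1(2.3) + (-5)×L_2(2.3) + 10×L_3(2.3)
P(2.3) = -4.958937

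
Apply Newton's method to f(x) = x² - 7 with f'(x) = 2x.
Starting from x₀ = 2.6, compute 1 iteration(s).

f(x) = x² - 7
f'(x) = 2x
x₀ = 2.6

Newton-Raphson formula: x_{n+1} = x_n - f(x_n)/f'(x_n)

Iteration 1:
  f(2.600000) = -0.240000
  f'(2.600000) = 5.200000
  x_1 = 2.600000 - (-0.240000)/5.200000 = 2.646154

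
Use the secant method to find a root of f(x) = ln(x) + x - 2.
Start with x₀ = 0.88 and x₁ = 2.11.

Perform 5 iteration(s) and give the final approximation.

f(x) = ln(x) + x - 2
x₀ = 0.88, x₁ = 2.11

Secant formula: x_{n+1} = x_n - f(x_n)(x_n - x_{n-1})/(f(x_n) - f(x_{n-1}))

Iteration 1:
  f(0.880000) = -1.247833
  f(2.110000) = 0.856688
  x_2 = 2.110000 - 0.856688×(2.110000 - 0.880000)/(0.856688 - (-1.247833))
       = 1.609304
Iteration 2:
  f(2.110000) = 0.856688
  f(1.609304) = 0.085105
  x_3 = 1.609304 - 0.085105×(1.609304 - 2.110000)/(0.085105 - 0.856688)
       = 1.554077
Iteration 3:
  f(1.609304) = 0.085105
  f(1.554077) = -0.005041
  x_4 = 1.554077 - (-0.005041)×(1.554077 - 1.609304)/(-0.005041 - 0.085105)
       = 1.557165
Iteration 4:
  f(1.554077) = -0.005041
  f(1.557165) = 0.000033
  x_5 = 1.557165 - 0.000033×(1.557165 - 1.554077)/(0.000033 - (-0.005041))
       = 1.557146
Iteration 5:
  f(1.557165) = 0.000033
  f(1.557146) = 0.000000
  x_6 = 1.557146 - 0.000000×(1.557146 - 1.557165)/(0.000000 - 0.000033)
       = 1.557146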